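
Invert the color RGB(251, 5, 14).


Invert: (255-R, 255-G, 255-B)
R: 255-251 = 4
G: 255-5 = 250
B: 255-14 = 241
= RGB(4, 250, 241)


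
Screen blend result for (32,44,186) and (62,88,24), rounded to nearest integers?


Screen: C = 255 - (255-A)×(255-B)/255, rounded to nearest integer
R: 255 - (255-32)×(255-62)/255 = 255 - 43039/255 ≈ 255 - 168.780 = 86.220 → 86
G: 255 - (255-44)×(255-88)/255 = 255 - 35237/255 ≈ 255 - 138.184 = 116.816 → 117
B: 255 - (255-186)×(255-24)/255 = 255 - 15939/255 ≈ 255 - 62.506 = 192.494 → 192
= RGB(86, 117, 192)


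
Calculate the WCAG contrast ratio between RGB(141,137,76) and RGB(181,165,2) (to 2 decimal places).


Linearize each sRGB channel c=v/255: c/12.92 if c ≤ 0.04045 else ((c+0.055)/1.055)^2.4
L = 0.2126×R_lin + 0.7152×G_lin + 0.0722×B_lin
Color 1 (141,137,76):
  R=141: 141/255≈0.5529 > 0.04045 → ((0.5529+0.055)/1.055)^2.4 ≈ 0.26636
  G=137: 137/255≈0.5373 > 0.04045 → ((0.5373+0.055)/1.055)^2.4 ≈ 0.25016
  B=76: 76/255≈0.2980 > 0.04045 → ((0.2980+0.055)/1.055)^2.4 ≈ 0.07227
  L1 = 0.2126×0.26636 + 0.7152×0.25016 + 0.0722×0.07227 ≈ 0.24076
Color 2 (181,165,2):
  R=181: 181/255≈0.7098 > 0.04045 → ((0.7098+0.055)/1.055)^2.4 ≈ 0.46208
  G=165: 165/255≈0.6471 > 0.04045 → ((0.6471+0.055)/1.055)^2.4 ≈ 0.37626
  B=2: 2/255≈0.0078 ≤ 0.04045 → 0.0078/12.92 ≈ 0.00061
  L2 = 0.2126×0.46208 + 0.7152×0.37626 + 0.0722×0.00061 ≈ 0.36738
Lighter = 0.36738, Darker = 0.24076
Ratio = (L_lighter + 0.05) / (L_darker + 0.05)
Ratio = (0.36738 + 0.05) / (0.24076 + 0.05) = 0.41738 / 0.29076 ≈ 1.4355
Ratio ≈ 1.44:1


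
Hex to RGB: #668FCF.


66 → 102 (R)
8F → 143 (G)
CF → 207 (B)
= RGB(102, 143, 207)


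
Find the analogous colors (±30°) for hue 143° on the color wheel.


Base hue: 143°
Left analog: (143 - 30) mod 360 = 113°
Right analog: (143 + 30) mod 360 = 173°
Analogous hues = 113° and 173°


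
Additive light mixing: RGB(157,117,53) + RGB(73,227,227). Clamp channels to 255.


Additive: each channel = min(255, C₁+C₂)
R: 157+73 = 230 → 230
G: 117+227 = 344 → 255
B: 53+227 = 280 → 255
= RGB(230, 255, 255)


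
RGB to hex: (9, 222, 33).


R = 9 → 09 (hex)
G = 222 → DE (hex)
B = 33 → 21 (hex)
Hex = #09DE21


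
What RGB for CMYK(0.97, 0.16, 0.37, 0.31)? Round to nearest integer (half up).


R = 255 × (1-C) × (1-K) = 255 × 0.03 × 0.69 = 5.2785 → 5
G = 255 × (1-M) × (1-K) = 255 × 0.84 × 0.69 = 147.798 → 148
B = 255 × (1-Y) × (1-K) = 255 × 0.63 × 0.69 = 110.8485 → 111
= RGB(5, 148, 111)


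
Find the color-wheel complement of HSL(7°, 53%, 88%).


Complement = opposite side of color wheel = hue + 180°
H' = (7 + 180) mod 360 = 187°
S and L unchanged.
= HSL(187°, 53%, 88%)


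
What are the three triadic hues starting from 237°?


Triadic: equally spaced at 120° intervals
H1 = 237°
H2 = (237 + 120) mod 360 = 357°
H3 = (237 + 240) mod 360 = 117°
Triadic = 237°, 357°, 117°


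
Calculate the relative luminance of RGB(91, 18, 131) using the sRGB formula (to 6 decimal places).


Linearize each channel (sRGB transfer function): c = v/255; c_lin = c/12.92 if c ≤ 0.04045, else ((c+0.055)/1.055)^2.4
  R: 91/255 ≈ 0.356863 > 0.04045 → ((0.356863+0.055)/1.055)^2.4 ≈ 0.104616
  G: 18/255 ≈ 0.070588 > 0.04045 → ((0.070588+0.055)/1.055)^2.4 ≈ 0.006049
  B: 131/255 ≈ 0.513725 > 0.04045 → ((0.513725+0.055)/1.055)^2.4 ≈ 0.226966
R_lin = 0.104616, G_lin = 0.006049, B_lin = 0.226966
L = 0.2126×R + 0.7152×G + 0.0722×B
L = 0.2126×0.104616 + 0.7152×0.006049 + 0.0722×0.226966
L ≈ 0.042955


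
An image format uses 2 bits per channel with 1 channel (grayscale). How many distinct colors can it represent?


Total bits = 2 bits/channel × 1 channels = 2 bits
Distinct colors = 2^2
= 4 colors


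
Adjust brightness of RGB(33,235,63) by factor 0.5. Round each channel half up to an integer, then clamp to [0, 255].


Multiply each channel by 0.5, round half up, clamp to [0, 255]
R: 33×0.5 = 16.5 → round → 17
G: 235×0.5 = 117.5 → round → 118
B: 63×0.5 = 31.5 → round → 32
= RGB(17, 118, 32)


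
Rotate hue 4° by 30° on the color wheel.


New hue = (H + rotation) mod 360
New hue = (4 + 30) mod 360
= 34 mod 360
= 34°


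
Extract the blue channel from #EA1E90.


Color: #EA1E90
R = EA = 234
G = 1E = 30
B = 90 = 144
Blue = 144


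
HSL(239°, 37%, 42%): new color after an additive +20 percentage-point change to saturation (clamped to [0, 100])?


Original S = 37%
Adjustment = +20 percentage points
New S = 37 + (20) = 57
Clamp to [0, 100] → 57
= HSL(239°, 57%, 42%)


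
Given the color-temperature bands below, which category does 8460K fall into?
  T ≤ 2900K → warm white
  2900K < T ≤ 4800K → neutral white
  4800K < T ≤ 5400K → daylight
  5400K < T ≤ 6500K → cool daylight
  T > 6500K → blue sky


Temperature: 8460K
8460K > 6500K → blue sky
Classification: blue sky


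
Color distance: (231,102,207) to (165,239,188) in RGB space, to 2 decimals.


d = √[(R₁-R₂)² + (G₁-G₂)² + (B₁-B₂)²]
d = √[(231-165)² + (102-239)² + (207-188)²]
d = √[4356 + 18769 + 361]
d = √23486
d ≈ 153.25


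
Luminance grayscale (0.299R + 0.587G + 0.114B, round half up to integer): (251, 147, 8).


Gray = 0.299×R + 0.587×G + 0.114×B
Gray = 0.299×251 + 0.587×147 + 0.114×8
Gray = 75.049 + 86.289 + 0.912
Gray = 162.250 → round half up → 162
Gray = 162


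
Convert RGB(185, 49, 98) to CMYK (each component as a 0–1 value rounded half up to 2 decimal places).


R'=185/255≈0.7255, G'=49/255≈0.1922, B'=98/255≈0.3843
K = 1 - max(R',G',B') = 1 - 185/255 = 70/255 = 0.27450… → 0.27
(1-R'-K)/(1-K) simplifies to (max-R)/max with max = 185:
C = (185-185)/185 = 0/185 = 0 → 0.00
M = (185-49)/185 = 136/185 = 0.73513… → 0.74
Y = (185-98)/185 = 87/185 = 0.47027… → 0.47
= CMYK(0.00, 0.74, 0.47, 0.27)


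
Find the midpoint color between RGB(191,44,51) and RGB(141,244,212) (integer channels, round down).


Midpoint: each channel = ⌊(C₁+C₂)/2⌋
R: ⌊(191+141)/2⌋ = 166
G: ⌊(44+244)/2⌋ = 144
B: ⌊(51+212)/2⌋ = 131
= RGB(166, 144, 131)


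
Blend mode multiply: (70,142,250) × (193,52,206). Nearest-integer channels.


Multiply: C = A×B/255, rounded to nearest integer
R: 70×193/255 = 13510/255 ≈ 52.980 → 53
G: 142×52/255 = 7384/255 ≈ 28.957 → 29
B: 250×206/255 = 51500/255 ≈ 201.961 → 202
= RGB(53, 29, 202)


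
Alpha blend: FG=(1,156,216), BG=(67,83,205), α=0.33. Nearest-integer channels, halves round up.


C = α×F + (1-α)×B, with 1-α = 0.67
R: 0.33×1 + 0.67×67 = 0.33 + 44.89 = 45.22 → 45
G: 0.33×156 + 0.67×83 = 51.48 + 55.61 = 107.09 → 107
B: 0.33×216 + 0.67×205 = 71.28 + 137.35 = 208.63 → 209
= RGB(45, 107, 209)


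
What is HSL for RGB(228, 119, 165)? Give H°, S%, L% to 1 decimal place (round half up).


Normalize: R'=228/255≈0.8941, G'=119/255≈0.4667, B'=165/255≈0.6471
Max=228/255, Min=119/255, Δ=Max-Min=109/255
L = (Max+Min)/2 = (228+119)/510 = 347/510 = 0.68039… → L = 68.0%
L > 0.5 → S = Δ/(2-Max-Min) = 109/(510-228-119) = 109/163 = 0.66871… → S = 66.9%
(the 1/255 factors cancel in S and H, so raw channel differences can be used)
Max is R' → H = 60 × (((G-B)/Δ) mod 6) = 60 × (((119-165)/109) mod 6)
  (-46)/109 = -0.4220…; negative, so add 6 → 5.5779…
  H = 60 × 5.5779… = 334.678…° → H = 334.7°
= HSL(334.7°, 66.9%, 68.0%)


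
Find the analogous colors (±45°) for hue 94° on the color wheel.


Base hue: 94°
Left analog: (94 - 45) mod 360 = 49°
Right analog: (94 + 45) mod 360 = 139°
Analogous hues = 49° and 139°


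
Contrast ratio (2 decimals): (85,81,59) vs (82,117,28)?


Linearize each sRGB channel c=v/255: c/12.92 if c ≤ 0.04045 else ((c+0.055)/1.055)^2.4
L = 0.2126×R_lin + 0.7152×G_lin + 0.0722×B_lin
Color 1 (85,81,59):
  R=85: 85/255≈0.3333 > 0.04045 → ((0.3333+0.055)/1.055)^2.4 ≈ 0.09084
  G=81: 81/255≈0.3176 > 0.04045 → ((0.3176+0.055)/1.055)^2.4 ≈ 0.08228
  B=59: 59/255≈0.2314 > 0.04045 → ((0.2314+0.055)/1.055)^2.4 ≈ 0.04374
  L1 = 0.2126×0.09084 + 0.7152×0.08228 + 0.0722×0.04374 ≈ 0.08132
Color 2 (82,117,28):
  R=82: 82/255≈0.3216 > 0.04045 → ((0.3216+0.055)/1.055)^2.4 ≈ 0.08438
  G=117: 117/255≈0.4588 > 0.04045 → ((0.4588+0.055)/1.055)^2.4 ≈ 0.17789
  B=28: 28/255≈0.1098 > 0.04045 → ((0.1098+0.055)/1.055)^2.4 ≈ 0.01161
  L2 = 0.2126×0.08438 + 0.7152×0.17789 + 0.0722×0.01161 ≈ 0.14600
Lighter = 0.14600, Darker = 0.08132
Ratio = (L_lighter + 0.05) / (L_darker + 0.05)
Ratio = (0.14600 + 0.05) / (0.08132 + 0.05) = 0.19600 / 0.13132 ≈ 1.4926
Ratio ≈ 1.49:1


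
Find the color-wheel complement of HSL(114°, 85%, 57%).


Complement = opposite side of color wheel = hue + 180°
H' = (114 + 180) mod 360 = 294°
S and L unchanged.
= HSL(294°, 85%, 57%)


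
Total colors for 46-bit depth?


Colors = 2^bits = 2^46
= 70,368,744,177,664 colors


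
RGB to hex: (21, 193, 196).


R = 21 → 15 (hex)
G = 193 → C1 (hex)
B = 196 → C4 (hex)
Hex = #15C1C4


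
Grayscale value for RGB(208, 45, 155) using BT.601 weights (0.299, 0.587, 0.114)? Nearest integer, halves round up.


Gray = 0.299×R + 0.587×G + 0.114×B
Gray = 0.299×208 + 0.587×45 + 0.114×155
Gray = 62.192 + 26.415 + 17.670
Gray = 106.277 → round half up → 106
Gray = 106


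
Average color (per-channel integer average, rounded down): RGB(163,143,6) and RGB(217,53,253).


Midpoint: each channel = ⌊(C₁+C₂)/2⌋
R: ⌊(163+217)/2⌋ = 190
G: ⌊(143+53)/2⌋ = 98
B: ⌊(6+253)/2⌋ = 129
= RGB(190, 98, 129)


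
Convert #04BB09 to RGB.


04 → 4 (R)
BB → 187 (G)
09 → 9 (B)
= RGB(4, 187, 9)


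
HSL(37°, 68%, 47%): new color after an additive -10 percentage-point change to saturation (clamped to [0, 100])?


Original S = 68%
Adjustment = -10 percentage points
New S = 68 + (-10) = 58
Clamp to [0, 100] → 58
= HSL(37°, 58%, 47%)


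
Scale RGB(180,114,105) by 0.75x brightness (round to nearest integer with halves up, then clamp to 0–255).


Multiply each channel by 0.75, round half up, clamp to [0, 255]
R: 180×0.75 = 135
G: 114×0.75 = 85.5 → round → 86
B: 105×0.75 = 78.75 → round → 79
= RGB(135, 86, 79)


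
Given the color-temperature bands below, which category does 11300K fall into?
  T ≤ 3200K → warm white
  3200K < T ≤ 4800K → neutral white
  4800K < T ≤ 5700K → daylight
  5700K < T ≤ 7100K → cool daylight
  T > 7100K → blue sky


Temperature: 11300K
11300K > 7100K → blue sky
Classification: blue sky


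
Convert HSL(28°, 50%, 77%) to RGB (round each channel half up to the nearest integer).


H=28°, S=0.50, L=0.77
C = (1-|2L-1|)×S = (1-|0.54|)×0.50 = 0.23
H' = H/60 = 28/60 ≈ 0.4667; X = C×(1-|H' mod 2 - 1|) ≈ 0.1073
m = L - C/2 = 0.77 - 0.115 = 0.655
Sector ⌊H'⌋ = 0 → (R',G',B') = (0.23, ≈0.1073, 0.0)
RGB = ((R'+m)×255, (G'+m)×255, (B'+m)×255) = (225.675, 194.395, 167.025)
Round half up → RGB(226, 194, 167)


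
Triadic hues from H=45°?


Triadic: equally spaced at 120° intervals
H1 = 45°
H2 = (45 + 120) mod 360 = 165°
H3 = (45 + 240) mod 360 = 285°
Triadic = 45°, 165°, 285°


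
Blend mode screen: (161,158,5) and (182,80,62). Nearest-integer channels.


Screen: C = 255 - (255-A)×(255-B)/255, rounded to nearest integer
R: 255 - (255-161)×(255-182)/255 = 255 - 6862/255 ≈ 255 - 26.910 = 228.090 → 228
G: 255 - (255-158)×(255-80)/255 = 255 - 16975/255 ≈ 255 - 66.569 = 188.431 → 188
B: 255 - (255-5)×(255-62)/255 = 255 - 48250/255 ≈ 255 - 189.216 = 65.784 → 66
= RGB(228, 188, 66)


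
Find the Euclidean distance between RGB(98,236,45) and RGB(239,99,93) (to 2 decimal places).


d = √[(R₁-R₂)² + (G₁-G₂)² + (B₁-B₂)²]
d = √[(98-239)² + (236-99)² + (45-93)²]
d = √[19881 + 18769 + 2304]
d = √40954
d ≈ 202.37


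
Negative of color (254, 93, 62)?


Invert: (255-R, 255-G, 255-B)
R: 255-254 = 1
G: 255-93 = 162
B: 255-62 = 193
= RGB(1, 162, 193)


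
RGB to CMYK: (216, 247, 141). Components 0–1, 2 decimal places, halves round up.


R'=216/255≈0.8471, G'=247/255≈0.9686, B'=141/255≈0.5529
K = 1 - max(R',G',B') = 1 - 247/255 = 8/255 = 0.03137… → 0.03
(1-R'-K)/(1-K) simplifies to (max-R)/max with max = 247:
C = (247-216)/247 = 31/247 = 0.12550… → 0.13
M = (247-247)/247 = 0/247 = 0 → 0.00
Y = (247-141)/247 = 106/247 = 0.42914… → 0.43
= CMYK(0.13, 0.00, 0.43, 0.03)


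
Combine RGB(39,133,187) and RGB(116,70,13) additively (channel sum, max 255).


Additive: each channel = min(255, C₁+C₂)
R: 39+116 = 155 → 155
G: 133+70 = 203 → 203
B: 187+13 = 200 → 200
= RGB(155, 203, 200)


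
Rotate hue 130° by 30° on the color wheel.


New hue = (H + rotation) mod 360
New hue = (130 + 30) mod 360
= 160 mod 360
= 160°


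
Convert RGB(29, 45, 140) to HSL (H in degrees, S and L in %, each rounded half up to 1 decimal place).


Normalize: R'=29/255≈0.1137, G'=45/255≈0.1765, B'=140/255≈0.5490
Max=140/255, Min=29/255, Δ=Max-Min=111/255
L = (Max+Min)/2 = (140+29)/510 = 169/510 = 0.33137… → L = 33.1%
L ≤ 0.5 → S = Δ/(Max+Min) = 111/(140+29) = 111/169 = 0.65680… → S = 65.7%
(the 1/255 factors cancel in S and H, so raw channel differences can be used)
Max is B' → H = 60 × ((R-G)/Δ + 4) = 60 × ((29-45)/111 + 4)
  -16/111 + 4 = -0.1441… + 4 = 3.8558…
  H = 60 × 3.8558… = 231.351…° → H = 231.4°
= HSL(231.4°, 65.7%, 33.1%)


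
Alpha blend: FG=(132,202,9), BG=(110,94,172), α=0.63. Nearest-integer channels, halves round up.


C = α×F + (1-α)×B, with 1-α = 0.37
R: 0.63×132 + 0.37×110 = 83.16 + 40.70 = 123.86 → 124
G: 0.63×202 + 0.37×94 = 127.26 + 34.78 = 162.04 → 162
B: 0.63×9 + 0.37×172 = 5.67 + 63.64 = 69.31 → 69
= RGB(124, 162, 69)


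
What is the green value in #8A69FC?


Color: #8A69FC
R = 8A = 138
G = 69 = 105
B = FC = 252
Green = 105


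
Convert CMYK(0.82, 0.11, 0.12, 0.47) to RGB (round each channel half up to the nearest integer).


R = 255 × (1-C) × (1-K) = 255 × 0.18 × 0.53 = 24.327 → 24
G = 255 × (1-M) × (1-K) = 255 × 0.89 × 0.53 = 120.2835 → 120
B = 255 × (1-Y) × (1-K) = 255 × 0.88 × 0.53 = 118.932 → 119
= RGB(24, 120, 119)


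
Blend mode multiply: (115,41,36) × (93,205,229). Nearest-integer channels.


Multiply: C = A×B/255, rounded to nearest integer
R: 115×93/255 = 10695/255 ≈ 41.941 → 42
G: 41×205/255 = 8405/255 ≈ 32.961 → 33
B: 36×229/255 = 8244/255 ≈ 32.329 → 32
= RGB(42, 33, 32)


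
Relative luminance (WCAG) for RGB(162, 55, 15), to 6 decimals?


Linearize each channel (sRGB transfer function): c = v/255; c_lin = c/12.92 if c ≤ 0.04045, else ((c+0.055)/1.055)^2.4
  R: 162/255 ≈ 0.635294 > 0.04045 → ((0.635294+0.055)/1.055)^2.4 ≈ 0.361307
  G: 55/255 ≈ 0.215686 > 0.04045 → ((0.215686+0.055)/1.055)^2.4 ≈ 0.038204
  B: 15/255 ≈ 0.058824 > 0.04045 → ((0.058824+0.055)/1.055)^2.4 ≈ 0.004777
R_lin = 0.361307, G_lin = 0.038204, B_lin = 0.004777
L = 0.2126×R + 0.7152×G + 0.0722×B
L = 0.2126×0.361307 + 0.7152×0.038204 + 0.0722×0.004777
L ≈ 0.104482


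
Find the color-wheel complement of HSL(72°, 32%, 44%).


Complement = opposite side of color wheel = hue + 180°
H' = (72 + 180) mod 360 = 252°
S and L unchanged.
= HSL(252°, 32%, 44%)


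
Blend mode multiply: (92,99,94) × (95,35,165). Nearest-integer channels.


Multiply: C = A×B/255, rounded to nearest integer
R: 92×95/255 = 8740/255 ≈ 34.275 → 34
G: 99×35/255 = 3465/255 ≈ 13.588 → 14
B: 94×165/255 = 15510/255 ≈ 60.824 → 61
= RGB(34, 14, 61)


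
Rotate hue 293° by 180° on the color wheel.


New hue = (H + rotation) mod 360
New hue = (293 + 180) mod 360
= 473 mod 360
= 113°


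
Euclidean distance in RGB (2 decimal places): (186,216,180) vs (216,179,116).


d = √[(R₁-R₂)² + (G₁-G₂)² + (B₁-B₂)²]
d = √[(186-216)² + (216-179)² + (180-116)²]
d = √[900 + 1369 + 4096]
d = √6365
d ≈ 79.78


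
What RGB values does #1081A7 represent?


10 → 16 (R)
81 → 129 (G)
A7 → 167 (B)
= RGB(16, 129, 167)


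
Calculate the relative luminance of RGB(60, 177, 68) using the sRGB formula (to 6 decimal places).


Linearize each channel (sRGB transfer function): c = v/255; c_lin = c/12.92 if c ≤ 0.04045, else ((c+0.055)/1.055)^2.4
  R: 60/255 ≈ 0.235294 > 0.04045 → ((0.235294+0.055)/1.055)^2.4 ≈ 0.045186
  G: 177/255 ≈ 0.694118 > 0.04045 → ((0.694118+0.055)/1.055)^2.4 ≈ 0.439657
  B: 68/255 ≈ 0.266667 > 0.04045 → ((0.266667+0.055)/1.055)^2.4 ≈ 0.057805
R_lin = 0.045186, G_lin = 0.439657, B_lin = 0.057805
L = 0.2126×R + 0.7152×G + 0.0722×B
L = 0.2126×0.045186 + 0.7152×0.439657 + 0.0722×0.057805
L ≈ 0.328223


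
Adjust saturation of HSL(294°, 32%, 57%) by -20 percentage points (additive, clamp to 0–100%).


Original S = 32%
Adjustment = -20 percentage points
New S = 32 + (-20) = 12
Clamp to [0, 100] → 12
= HSL(294°, 12%, 57%)


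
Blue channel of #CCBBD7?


Color: #CCBBD7
R = CC = 204
G = BB = 187
B = D7 = 215
Blue = 215


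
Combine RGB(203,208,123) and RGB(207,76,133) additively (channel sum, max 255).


Additive: each channel = min(255, C₁+C₂)
R: 203+207 = 410 → 255
G: 208+76 = 284 → 255
B: 123+133 = 256 → 255
= RGB(255, 255, 255)


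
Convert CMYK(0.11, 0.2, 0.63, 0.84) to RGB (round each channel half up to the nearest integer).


R = 255 × (1-C) × (1-K) = 255 × 0.89 × 0.16 = 36.312 → 36
G = 255 × (1-M) × (1-K) = 255 × 0.80 × 0.16 = 32.64 → 33
B = 255 × (1-Y) × (1-K) = 255 × 0.37 × 0.16 = 15.096 → 15
= RGB(36, 33, 15)


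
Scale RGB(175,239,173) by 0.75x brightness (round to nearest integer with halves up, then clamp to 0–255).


Multiply each channel by 0.75, round half up, clamp to [0, 255]
R: 175×0.75 = 131.25 → round → 131
G: 239×0.75 = 179.25 → round → 179
B: 173×0.75 = 129.75 → round → 130
= RGB(131, 179, 130)


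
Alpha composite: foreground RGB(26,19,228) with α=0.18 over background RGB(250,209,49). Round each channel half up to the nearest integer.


C = α×F + (1-α)×B, with 1-α = 0.82
R: 0.18×26 + 0.82×250 = 4.68 + 205.00 = 209.68 → 210
G: 0.18×19 + 0.82×209 = 3.42 + 171.38 = 174.80 → 175
B: 0.18×228 + 0.82×49 = 41.04 + 40.18 = 81.22 → 81
= RGB(210, 175, 81)


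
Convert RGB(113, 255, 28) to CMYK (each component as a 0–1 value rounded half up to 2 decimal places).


R'=113/255≈0.4431, G'=255/255≈1.0000, B'=28/255≈0.1098
K = 1 - max(R',G',B') = 1 - 255/255 = 0/255 = 0 → 0.00
(1-R'-K)/(1-K) simplifies to (max-R)/max with max = 255:
C = (255-113)/255 = 142/255 = 0.55686… → 0.56
M = (255-255)/255 = 0/255 = 0 → 0.00
Y = (255-28)/255 = 227/255 = 0.89019… → 0.89
= CMYK(0.56, 0.00, 0.89, 0.00)


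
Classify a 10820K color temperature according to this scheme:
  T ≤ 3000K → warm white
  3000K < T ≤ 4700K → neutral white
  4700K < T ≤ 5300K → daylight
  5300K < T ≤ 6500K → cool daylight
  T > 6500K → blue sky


Temperature: 10820K
10820K > 6500K → blue sky
Classification: blue sky


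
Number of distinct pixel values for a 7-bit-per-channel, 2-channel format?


Total bits = 7 bits/channel × 2 channels = 14 bits
Distinct pixel values = 2^14
= 16,384 pixel values


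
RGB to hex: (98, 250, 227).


R = 98 → 62 (hex)
G = 250 → FA (hex)
B = 227 → E3 (hex)
Hex = #62FAE3


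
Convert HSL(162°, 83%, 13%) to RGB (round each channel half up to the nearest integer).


H=162°, S=0.83, L=0.13
C = (1-|2L-1|)×S = (1-|-0.74|)×0.83 = 0.2158
H' = H/60 = 162/60 ≈ 2.7000; X = C×(1-|H' mod 2 - 1|) = 0.15106
m = L - C/2 = 0.13 - 0.1079 = 0.0221
Sector ⌊H'⌋ = 2 → (R',G',B') = (0.0, 0.2158, 0.15106)
RGB = ((R'+m)×255, (G'+m)×255, (B'+m)×255) = (5.6355, 60.6645, 44.1558)
Round half up → RGB(6, 61, 44)


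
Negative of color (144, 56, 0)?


Invert: (255-R, 255-G, 255-B)
R: 255-144 = 111
G: 255-56 = 199
B: 255-0 = 255
= RGB(111, 199, 255)


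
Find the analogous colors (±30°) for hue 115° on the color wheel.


Base hue: 115°
Left analog: (115 - 30) mod 360 = 85°
Right analog: (115 + 30) mod 360 = 145°
Analogous hues = 85° and 145°


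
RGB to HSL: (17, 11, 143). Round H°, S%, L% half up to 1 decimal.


Normalize: R'=17/255≈0.0667, G'=11/255≈0.0431, B'=143/255≈0.5608
Max=143/255, Min=11/255, Δ=Max-Min=132/255
L = (Max+Min)/2 = (143+11)/510 = 154/510 = 0.30196… → L = 30.2%
L ≤ 0.5 → S = Δ/(Max+Min) = 132/(143+11) = 132/154 = 0.85714… → S = 85.7%
(the 1/255 factors cancel in S and H, so raw channel differences can be used)
Max is B' → H = 60 × ((R-G)/Δ + 4) = 60 × ((17-11)/132 + 4)
  6/132 + 4 = 0.0454… + 4 = 4.0454…
  H = 60 × 4.0454… = 242.727…° → H = 242.7°
= HSL(242.7°, 85.7%, 30.2%)


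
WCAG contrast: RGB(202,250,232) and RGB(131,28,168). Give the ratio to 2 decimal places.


Linearize each sRGB channel c=v/255: c/12.92 if c ≤ 0.04045 else ((c+0.055)/1.055)^2.4
L = 0.2126×R_lin + 0.7152×G_lin + 0.0722×B_lin
Color 1 (202,250,232):
  R=202: 202/255≈0.7922 > 0.04045 → ((0.7922+0.055)/1.055)^2.4 ≈ 0.59062
  G=250: 250/255≈0.9804 > 0.04045 → ((0.9804+0.055)/1.055)^2.4 ≈ 0.95597
  B=232: 232/255≈0.9098 > 0.04045 → ((0.9098+0.055)/1.055)^2.4 ≈ 0.80695
  L1 = 0.2126×0.59062 + 0.7152×0.95597 + 0.0722×0.80695 ≈ 0.86754
Color 2 (131,28,168):
  R=131: 131/255≈0.5137 > 0.04045 → ((0.5137+0.055)/1.055)^2.4 ≈ 0.22697
  G=28: 28/255≈0.1098 > 0.04045 → ((0.1098+0.055)/1.055)^2.4 ≈ 0.01161
  B=168: 168/255≈0.6588 > 0.04045 → ((0.6588+0.055)/1.055)^2.4 ≈ 0.39157
  L2 = 0.2126×0.22697 + 0.7152×0.01161 + 0.0722×0.39157 ≈ 0.08483
Lighter = 0.86754, Darker = 0.08483
Ratio = (L_lighter + 0.05) / (L_darker + 0.05)
Ratio = (0.86754 + 0.05) / (0.08483 + 0.05) = 0.91754 / 0.13483 ≈ 6.8052
Ratio ≈ 6.81:1


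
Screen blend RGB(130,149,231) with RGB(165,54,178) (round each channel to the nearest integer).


Screen: C = 255 - (255-A)×(255-B)/255, rounded to nearest integer
R: 255 - (255-130)×(255-165)/255 = 255 - 11250/255 ≈ 255 - 44.118 = 210.882 → 211
G: 255 - (255-149)×(255-54)/255 = 255 - 21306/255 ≈ 255 - 83.553 = 171.447 → 171
B: 255 - (255-231)×(255-178)/255 = 255 - 1848/255 ≈ 255 - 7.247 = 247.753 → 248
= RGB(211, 171, 248)


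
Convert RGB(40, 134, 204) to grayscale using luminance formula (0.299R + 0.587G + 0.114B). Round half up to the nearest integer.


Gray = 0.299×R + 0.587×G + 0.114×B
Gray = 0.299×40 + 0.587×134 + 0.114×204
Gray = 11.960 + 78.658 + 23.256
Gray = 113.874 → round half up → 114
Gray = 114


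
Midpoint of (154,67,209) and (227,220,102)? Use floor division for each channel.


Midpoint: each channel = ⌊(C₁+C₂)/2⌋
R: ⌊(154+227)/2⌋ = 190
G: ⌊(67+220)/2⌋ = 143
B: ⌊(209+102)/2⌋ = 155
= RGB(190, 143, 155)


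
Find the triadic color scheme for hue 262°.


Triadic: equally spaced at 120° intervals
H1 = 262°
H2 = (262 + 120) mod 360 = 22°
H3 = (262 + 240) mod 360 = 142°
Triadic = 262°, 22°, 142°


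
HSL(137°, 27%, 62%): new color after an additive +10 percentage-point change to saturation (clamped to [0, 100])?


Original S = 27%
Adjustment = +10 percentage points
New S = 27 + (10) = 37
Clamp to [0, 100] → 37
= HSL(137°, 37%, 62%)


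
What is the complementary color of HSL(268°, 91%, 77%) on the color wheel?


Complement = opposite side of color wheel = hue + 180°
H' = (268 + 180) mod 360 = 88°
S and L unchanged.
= HSL(88°, 91%, 77%)


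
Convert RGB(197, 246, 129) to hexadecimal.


R = 197 → C5 (hex)
G = 246 → F6 (hex)
B = 129 → 81 (hex)
Hex = #C5F681


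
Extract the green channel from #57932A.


Color: #57932A
R = 57 = 87
G = 93 = 147
B = 2A = 42
Green = 147


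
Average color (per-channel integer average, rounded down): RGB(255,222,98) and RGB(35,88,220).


Midpoint: each channel = ⌊(C₁+C₂)/2⌋
R: ⌊(255+35)/2⌋ = 145
G: ⌊(222+88)/2⌋ = 155
B: ⌊(98+220)/2⌋ = 159
= RGB(145, 155, 159)


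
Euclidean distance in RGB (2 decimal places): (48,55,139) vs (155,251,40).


d = √[(R₁-R₂)² + (G₁-G₂)² + (B₁-B₂)²]
d = √[(48-155)² + (55-251)² + (139-40)²]
d = √[11449 + 38416 + 9801]
d = √59666
d ≈ 244.27


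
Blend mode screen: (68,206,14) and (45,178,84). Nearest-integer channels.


Screen: C = 255 - (255-A)×(255-B)/255, rounded to nearest integer
R: 255 - (255-68)×(255-45)/255 = 255 - 39270/255 ≈ 255 - 154.000 = 101.000 → 101
G: 255 - (255-206)×(255-178)/255 = 255 - 3773/255 ≈ 255 - 14.796 = 240.204 → 240
B: 255 - (255-14)×(255-84)/255 = 255 - 41211/255 ≈ 255 - 161.612 = 93.388 → 93
= RGB(101, 240, 93)


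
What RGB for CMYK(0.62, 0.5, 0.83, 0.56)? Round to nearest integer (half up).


R = 255 × (1-C) × (1-K) = 255 × 0.38 × 0.44 = 42.636 → 43
G = 255 × (1-M) × (1-K) = 255 × 0.50 × 0.44 = 56.1 → 56
B = 255 × (1-Y) × (1-K) = 255 × 0.17 × 0.44 = 19.074 → 19
= RGB(43, 56, 19)


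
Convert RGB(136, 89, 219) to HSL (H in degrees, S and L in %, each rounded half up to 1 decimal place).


Normalize: R'=136/255≈0.5333, G'=89/255≈0.3490, B'=219/255≈0.8588
Max=219/255, Min=89/255, Δ=Max-Min=130/255
L = (Max+Min)/2 = (219+89)/510 = 308/510 = 0.60392… → L = 60.4%
L > 0.5 → S = Δ/(2-Max-Min) = 130/(510-219-89) = 130/202 = 0.64356… → S = 64.4%
(the 1/255 factors cancel in S and H, so raw channel differences can be used)
Max is B' → H = 60 × ((R-G)/Δ + 4) = 60 × ((136-89)/130 + 4)
  47/130 + 4 = 0.3615… + 4 = 4.3615…
  H = 60 × 4.3615… = 261.692…° → H = 261.7°
= HSL(261.7°, 64.4%, 60.4%)


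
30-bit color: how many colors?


Colors = 2^bits = 2^30
= 1,073,741,824 colors


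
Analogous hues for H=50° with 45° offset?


Base hue: 50°
Left analog: (50 - 45) mod 360 = 5°
Right analog: (50 + 45) mod 360 = 95°
Analogous hues = 5° and 95°


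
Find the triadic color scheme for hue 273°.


Triadic: equally spaced at 120° intervals
H1 = 273°
H2 = (273 + 120) mod 360 = 33°
H3 = (273 + 240) mod 360 = 153°
Triadic = 273°, 33°, 153°


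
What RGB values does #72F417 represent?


72 → 114 (R)
F4 → 244 (G)
17 → 23 (B)
= RGB(114, 244, 23)


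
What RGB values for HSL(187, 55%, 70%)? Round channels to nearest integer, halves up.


H=187°, S=0.55, L=0.70
C = (1-|2L-1|)×S = (1-|0.40|)×0.55 = 0.33
H' = H/60 = 187/60 ≈ 3.1167; X = C×(1-|H' mod 2 - 1|) = 0.2915
m = L - C/2 = 0.70 - 0.165 = 0.535
Sector ⌊H'⌋ = 3 → (R',G',B') = (0.0, 0.2915, 0.33)
RGB = ((R'+m)×255, (G'+m)×255, (B'+m)×255) = (136.425, 210.7575, 220.575)
Round half up → RGB(136, 211, 221)


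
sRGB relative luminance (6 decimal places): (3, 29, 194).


Linearize each channel (sRGB transfer function): c = v/255; c_lin = c/12.92 if c ≤ 0.04045, else ((c+0.055)/1.055)^2.4
  R: 3/255 ≈ 0.011765 ≤ 0.04045 → 0.011765/12.92 ≈ 0.000911
  G: 29/255 ≈ 0.113725 > 0.04045 → ((0.113725+0.055)/1.055)^2.4 ≈ 0.012286
  B: 194/255 ≈ 0.760784 > 0.04045 → ((0.760784+0.055)/1.055)^2.4 ≈ 0.539479
R_lin = 0.000911, G_lin = 0.012286, B_lin = 0.539479
L = 0.2126×R + 0.7152×G + 0.0722×B
L = 0.2126×0.000911 + 0.7152×0.012286 + 0.0722×0.539479
L ≈ 0.047931


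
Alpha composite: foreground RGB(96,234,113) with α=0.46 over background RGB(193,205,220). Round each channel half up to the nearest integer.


C = α×F + (1-α)×B, with 1-α = 0.54
R: 0.46×96 + 0.54×193 = 44.16 + 104.22 = 148.38 → 148
G: 0.46×234 + 0.54×205 = 107.64 + 110.70 = 218.34 → 218
B: 0.46×113 + 0.54×220 = 51.98 + 118.80 = 170.78 → 171
= RGB(148, 218, 171)


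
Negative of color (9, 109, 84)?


Invert: (255-R, 255-G, 255-B)
R: 255-9 = 246
G: 255-109 = 146
B: 255-84 = 171
= RGB(246, 146, 171)


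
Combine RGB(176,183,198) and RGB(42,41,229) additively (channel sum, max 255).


Additive: each channel = min(255, C₁+C₂)
R: 176+42 = 218 → 218
G: 183+41 = 224 → 224
B: 198+229 = 427 → 255
= RGB(218, 224, 255)


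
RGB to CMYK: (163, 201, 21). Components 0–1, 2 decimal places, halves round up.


R'=163/255≈0.6392, G'=201/255≈0.7882, B'=21/255≈0.0824
K = 1 - max(R',G',B') = 1 - 201/255 = 54/255 = 0.21176… → 0.21
(1-R'-K)/(1-K) simplifies to (max-R)/max with max = 201:
C = (201-163)/201 = 38/201 = 0.18905… → 0.19
M = (201-201)/201 = 0/201 = 0 → 0.00
Y = (201-21)/201 = 180/201 = 0.89552… → 0.90
= CMYK(0.19, 0.00, 0.90, 0.21)


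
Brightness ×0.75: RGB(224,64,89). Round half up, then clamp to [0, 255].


Multiply each channel by 0.75, round half up, clamp to [0, 255]
R: 224×0.75 = 168
G: 64×0.75 = 48
B: 89×0.75 = 66.75 → round → 67
= RGB(168, 48, 67)


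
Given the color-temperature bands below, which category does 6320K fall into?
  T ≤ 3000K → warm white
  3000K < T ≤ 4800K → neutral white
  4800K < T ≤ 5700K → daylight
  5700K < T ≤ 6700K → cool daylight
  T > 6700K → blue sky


Temperature: 6320K
5700K < 6320K ≤ 6700K → cool daylight
Classification: cool daylight


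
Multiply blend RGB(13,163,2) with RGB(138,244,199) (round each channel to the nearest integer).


Multiply: C = A×B/255, rounded to nearest integer
R: 13×138/255 = 1794/255 ≈ 7.035 → 7
G: 163×244/255 = 39772/255 ≈ 155.969 → 156
B: 2×199/255 = 398/255 ≈ 1.561 → 2
= RGB(7, 156, 2)


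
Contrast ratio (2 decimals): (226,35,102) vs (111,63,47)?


Linearize each sRGB channel c=v/255: c/12.92 if c ≤ 0.04045 else ((c+0.055)/1.055)^2.4
L = 0.2126×R_lin + 0.7152×G_lin + 0.0722×B_lin
Color 1 (226,35,102):
  R=226: 226/255≈0.8863 > 0.04045 → ((0.8863+0.055)/1.055)^2.4 ≈ 0.76052
  G=35: 35/255≈0.1373 > 0.04045 → ((0.1373+0.055)/1.055)^2.4 ≈ 0.01681
  B=102: 102/255≈0.4000 > 0.04045 → ((0.4000+0.055)/1.055)^2.4 ≈ 0.13287
  L1 = 0.2126×0.76052 + 0.7152×0.01681 + 0.0722×0.13287 ≈ 0.18330
Color 2 (111,63,47):
  R=111: 111/255≈0.4353 > 0.04045 → ((0.4353+0.055)/1.055)^2.4 ≈ 0.15896
  G=63: 63/255≈0.2471 > 0.04045 → ((0.2471+0.055)/1.055)^2.4 ≈ 0.04971
  B=47: 47/255≈0.1843 > 0.04045 → ((0.1843+0.055)/1.055)^2.4 ≈ 0.02843
  L2 = 0.2126×0.15896 + 0.7152×0.04971 + 0.0722×0.02843 ≈ 0.07140
Lighter = 0.18330, Darker = 0.07140
Ratio = (L_lighter + 0.05) / (L_darker + 0.05)
Ratio = (0.18330 + 0.05) / (0.07140 + 0.05) = 0.23330 / 0.12140 ≈ 1.9218
Ratio ≈ 1.92:1


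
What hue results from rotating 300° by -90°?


New hue = (H + rotation) mod 360
New hue = (300 -90) mod 360
= 210 mod 360
= 210°


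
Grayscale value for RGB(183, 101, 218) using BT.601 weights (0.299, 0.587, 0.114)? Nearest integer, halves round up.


Gray = 0.299×R + 0.587×G + 0.114×B
Gray = 0.299×183 + 0.587×101 + 0.114×218
Gray = 54.717 + 59.287 + 24.852
Gray = 138.856 → round half up → 139
Gray = 139


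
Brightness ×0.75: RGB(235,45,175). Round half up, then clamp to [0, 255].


Multiply each channel by 0.75, round half up, clamp to [0, 255]
R: 235×0.75 = 176.25 → round → 176
G: 45×0.75 = 33.75 → round → 34
B: 175×0.75 = 131.25 → round → 131
= RGB(176, 34, 131)


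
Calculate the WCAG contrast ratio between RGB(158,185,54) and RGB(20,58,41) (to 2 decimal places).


Linearize each sRGB channel c=v/255: c/12.92 if c ≤ 0.04045 else ((c+0.055)/1.055)^2.4
L = 0.2126×R_lin + 0.7152×G_lin + 0.0722×B_lin
Color 1 (158,185,54):
  R=158: 158/255≈0.6196 > 0.04045 → ((0.6196+0.055)/1.055)^2.4 ≈ 0.34191
  G=185: 185/255≈0.7255 > 0.04045 → ((0.7255+0.055)/1.055)^2.4 ≈ 0.48515
  B=54: 54/255≈0.2118 > 0.04045 → ((0.2118+0.055)/1.055)^2.4 ≈ 0.03689
  L1 = 0.2126×0.34191 + 0.7152×0.48515 + 0.0722×0.03689 ≈ 0.42233
Color 2 (20,58,41):
  R=20: 20/255≈0.0784 > 0.04045 → ((0.0784+0.055)/1.055)^2.4 ≈ 0.00700
  G=58: 58/255≈0.2275 > 0.04045 → ((0.2275+0.055)/1.055)^2.4 ≈ 0.04231
  B=41: 41/255≈0.1608 > 0.04045 → ((0.1608+0.055)/1.055)^2.4 ≈ 0.02217
  L2 = 0.2126×0.00700 + 0.7152×0.04231 + 0.0722×0.02217 ≈ 0.03335
Lighter = 0.42233, Darker = 0.03335
Ratio = (L_lighter + 0.05) / (L_darker + 0.05)
Ratio = (0.42233 + 0.05) / (0.03335 + 0.05) = 0.47233 / 0.08335 ≈ 5.6669
Ratio ≈ 5.67:1


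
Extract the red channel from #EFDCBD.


Color: #EFDCBD
R = EF = 239
G = DC = 220
B = BD = 189
Red = 239


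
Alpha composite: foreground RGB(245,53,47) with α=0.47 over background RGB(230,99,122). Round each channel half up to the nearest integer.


C = α×F + (1-α)×B, with 1-α = 0.53
R: 0.47×245 + 0.53×230 = 115.15 + 121.90 = 237.05 → 237
G: 0.47×53 + 0.53×99 = 24.91 + 52.47 = 77.38 → 77
B: 0.47×47 + 0.53×122 = 22.09 + 64.66 = 86.75 → 87
= RGB(237, 77, 87)


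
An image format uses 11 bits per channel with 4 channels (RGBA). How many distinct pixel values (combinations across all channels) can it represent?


Total bits = 11 bits/channel × 4 channels = 44 bits
Distinct pixel values = 2^44
= 17,592,186,044,416 pixel values


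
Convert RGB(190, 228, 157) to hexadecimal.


R = 190 → BE (hex)
G = 228 → E4 (hex)
B = 157 → 9D (hex)
Hex = #BEE49D


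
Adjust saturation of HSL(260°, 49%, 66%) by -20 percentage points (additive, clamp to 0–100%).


Original S = 49%
Adjustment = -20 percentage points
New S = 49 + (-20) = 29
Clamp to [0, 100] → 29
= HSL(260°, 29%, 66%)


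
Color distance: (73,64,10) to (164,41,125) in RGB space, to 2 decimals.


d = √[(R₁-R₂)² + (G₁-G₂)² + (B₁-B₂)²]
d = √[(73-164)² + (64-41)² + (10-125)²]
d = √[8281 + 529 + 13225]
d = √22035
d ≈ 148.44


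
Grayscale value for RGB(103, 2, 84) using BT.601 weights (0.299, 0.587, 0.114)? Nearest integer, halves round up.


Gray = 0.299×R + 0.587×G + 0.114×B
Gray = 0.299×103 + 0.587×2 + 0.114×84
Gray = 30.797 + 1.174 + 9.576
Gray = 41.547 → round half up → 42
Gray = 42


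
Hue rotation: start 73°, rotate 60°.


New hue = (H + rotation) mod 360
New hue = (73 + 60) mod 360
= 133 mod 360
= 133°


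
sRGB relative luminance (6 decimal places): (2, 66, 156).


Linearize each channel (sRGB transfer function): c = v/255; c_lin = c/12.92 if c ≤ 0.04045, else ((c+0.055)/1.055)^2.4
  R: 2/255 ≈ 0.007843 ≤ 0.04045 → 0.007843/12.92 ≈ 0.000607
  G: 66/255 ≈ 0.258824 > 0.04045 → ((0.258824+0.055)/1.055)^2.4 ≈ 0.054480
  B: 156/255 ≈ 0.611765 > 0.04045 → ((0.611765+0.055)/1.055)^2.4 ≈ 0.332452
R_lin = 0.000607, G_lin = 0.054480, B_lin = 0.332452
L = 0.2126×R + 0.7152×G + 0.0722×B
L = 0.2126×0.000607 + 0.7152×0.054480 + 0.0722×0.332452
L ≈ 0.063096


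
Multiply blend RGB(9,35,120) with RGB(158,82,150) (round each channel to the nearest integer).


Multiply: C = A×B/255, rounded to nearest integer
R: 9×158/255 = 1422/255 ≈ 5.576 → 6
G: 35×82/255 = 2870/255 ≈ 11.255 → 11
B: 120×150/255 = 18000/255 ≈ 70.588 → 71
= RGB(6, 11, 71)


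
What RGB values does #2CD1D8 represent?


2C → 44 (R)
D1 → 209 (G)
D8 → 216 (B)
= RGB(44, 209, 216)


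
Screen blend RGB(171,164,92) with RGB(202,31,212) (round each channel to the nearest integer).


Screen: C = 255 - (255-A)×(255-B)/255, rounded to nearest integer
R: 255 - (255-171)×(255-202)/255 = 255 - 4452/255 ≈ 255 - 17.459 = 237.541 → 238
G: 255 - (255-164)×(255-31)/255 = 255 - 20384/255 ≈ 255 - 79.937 = 175.063 → 175
B: 255 - (255-92)×(255-212)/255 = 255 - 7009/255 ≈ 255 - 27.486 = 227.514 → 228
= RGB(238, 175, 228)


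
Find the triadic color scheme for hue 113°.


Triadic: equally spaced at 120° intervals
H1 = 113°
H2 = (113 + 120) mod 360 = 233°
H3 = (113 + 240) mod 360 = 353°
Triadic = 113°, 233°, 353°


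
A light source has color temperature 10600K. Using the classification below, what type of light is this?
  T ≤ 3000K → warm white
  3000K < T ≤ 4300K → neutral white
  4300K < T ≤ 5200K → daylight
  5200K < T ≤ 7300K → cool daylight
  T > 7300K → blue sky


Temperature: 10600K
10600K > 7300K → blue sky
Classification: blue sky


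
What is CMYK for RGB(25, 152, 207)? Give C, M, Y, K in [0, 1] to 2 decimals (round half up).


R'=25/255≈0.0980, G'=152/255≈0.5961, B'=207/255≈0.8118
K = 1 - max(R',G',B') = 1 - 207/255 = 48/255 = 0.18823… → 0.19
(1-R'-K)/(1-K) simplifies to (max-R)/max with max = 207:
C = (207-25)/207 = 182/207 = 0.87922… → 0.88
M = (207-152)/207 = 55/207 = 0.26570… → 0.27
Y = (207-207)/207 = 0/207 = 0 → 0.00
= CMYK(0.88, 0.27, 0.00, 0.19)


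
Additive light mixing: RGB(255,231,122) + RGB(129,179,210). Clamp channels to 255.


Additive: each channel = min(255, C₁+C₂)
R: 255+129 = 384 → 255
G: 231+179 = 410 → 255
B: 122+210 = 332 → 255
= RGB(255, 255, 255)


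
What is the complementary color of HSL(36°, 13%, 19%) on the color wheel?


Complement = opposite side of color wheel = hue + 180°
H' = (36 + 180) mod 360 = 216°
S and L unchanged.
= HSL(216°, 13%, 19%)


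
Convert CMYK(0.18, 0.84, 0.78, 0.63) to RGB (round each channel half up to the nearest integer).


R = 255 × (1-C) × (1-K) = 255 × 0.82 × 0.37 = 77.367 → 77
G = 255 × (1-M) × (1-K) = 255 × 0.16 × 0.37 = 15.096 → 15
B = 255 × (1-Y) × (1-K) = 255 × 0.22 × 0.37 = 20.757 → 21
= RGB(77, 15, 21)


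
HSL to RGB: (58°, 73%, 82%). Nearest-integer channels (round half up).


H=58°, S=0.73, L=0.82
C = (1-|2L-1|)×S = (1-|0.64|)×0.73 = 0.2628
H' = H/60 = 58/60 ≈ 0.9667; X = C×(1-|H' mod 2 - 1|) = 0.25404
m = L - C/2 = 0.82 - 0.1314 = 0.6886
Sector ⌊H'⌋ = 0 → (R',G',B') = (0.2628, 0.25404, 0.0)
RGB = ((R'+m)×255, (G'+m)×255, (B'+m)×255) = (242.607, 240.3732, 175.593)
Round half up → RGB(243, 240, 176)


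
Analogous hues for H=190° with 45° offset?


Base hue: 190°
Left analog: (190 - 45) mod 360 = 145°
Right analog: (190 + 45) mod 360 = 235°
Analogous hues = 145° and 235°


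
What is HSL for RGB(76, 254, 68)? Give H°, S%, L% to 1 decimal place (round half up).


Normalize: R'=76/255≈0.2980, G'=254/255≈0.9961, B'=68/255≈0.2667
Max=254/255, Min=68/255, Δ=Max-Min=186/255
L = (Max+Min)/2 = (254+68)/510 = 322/510 = 0.63137… → L = 63.1%
L > 0.5 → S = Δ/(2-Max-Min) = 186/(510-254-68) = 186/188 = 0.98936… → S = 98.9%
(the 1/255 factors cancel in S and H, so raw channel differences can be used)
Max is G' → H = 60 × ((B-R)/Δ + 2) = 60 × ((68-76)/186 + 2)
  -8/186 + 2 = -0.0430… + 2 = 1.9569…
  H = 60 × 1.9569… = 117.419…° → H = 117.4°
= HSL(117.4°, 98.9%, 63.1%)


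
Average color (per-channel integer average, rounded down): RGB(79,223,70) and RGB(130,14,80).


Midpoint: each channel = ⌊(C₁+C₂)/2⌋
R: ⌊(79+130)/2⌋ = 104
G: ⌊(223+14)/2⌋ = 118
B: ⌊(70+80)/2⌋ = 75
= RGB(104, 118, 75)


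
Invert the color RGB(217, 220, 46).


Invert: (255-R, 255-G, 255-B)
R: 255-217 = 38
G: 255-220 = 35
B: 255-46 = 209
= RGB(38, 35, 209)


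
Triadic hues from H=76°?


Triadic: equally spaced at 120° intervals
H1 = 76°
H2 = (76 + 120) mod 360 = 196°
H3 = (76 + 240) mod 360 = 316°
Triadic = 76°, 196°, 316°


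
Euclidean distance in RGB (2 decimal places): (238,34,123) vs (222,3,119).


d = √[(R₁-R₂)² + (G₁-G₂)² + (B₁-B₂)²]
d = √[(238-222)² + (34-3)² + (123-119)²]
d = √[256 + 961 + 16]
d = √1233
d ≈ 35.11


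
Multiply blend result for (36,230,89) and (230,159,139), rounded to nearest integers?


Multiply: C = A×B/255, rounded to nearest integer
R: 36×230/255 = 8280/255 ≈ 32.471 → 32
G: 230×159/255 = 36570/255 ≈ 143.412 → 143
B: 89×139/255 = 12371/255 ≈ 48.514 → 49
= RGB(32, 143, 49)


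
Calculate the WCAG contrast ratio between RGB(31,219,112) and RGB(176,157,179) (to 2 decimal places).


Linearize each sRGB channel c=v/255: c/12.92 if c ≤ 0.04045 else ((c+0.055)/1.055)^2.4
L = 0.2126×R_lin + 0.7152×G_lin + 0.0722×B_lin
Color 1 (31,219,112):
  R=31: 31/255≈0.1216 > 0.04045 → ((0.1216+0.055)/1.055)^2.4 ≈ 0.01370
  G=219: 219/255≈0.8588 > 0.04045 → ((0.8588+0.055)/1.055)^2.4 ≈ 0.70838
  B=112: 112/255≈0.4392 > 0.04045 → ((0.4392+0.055)/1.055)^2.4 ≈ 0.16203
  L1 = 0.2126×0.01370 + 0.7152×0.70838 + 0.0722×0.16203 ≈ 0.52124
Color 2 (176,157,179):
  R=176: 176/255≈0.6902 > 0.04045 → ((0.6902+0.055)/1.055)^2.4 ≈ 0.43415
  G=157: 157/255≈0.6157 > 0.04045 → ((0.6157+0.055)/1.055)^2.4 ≈ 0.33716
  B=179: 179/255≈0.7020 > 0.04045 → ((0.7020+0.055)/1.055)^2.4 ≈ 0.45079
  L2 = 0.2126×0.43415 + 0.7152×0.33716 + 0.0722×0.45079 ≈ 0.36599
Lighter = 0.52124, Darker = 0.36599
Ratio = (L_lighter + 0.05) / (L_darker + 0.05)
Ratio = (0.52124 + 0.05) / (0.36599 + 0.05) = 0.57124 / 0.41599 ≈ 1.3732
Ratio ≈ 1.37:1
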